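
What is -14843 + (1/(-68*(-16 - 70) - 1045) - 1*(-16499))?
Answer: 7953769/4803 ≈ 1656.0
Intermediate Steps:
-14843 + (1/(-68*(-16 - 70) - 1045) - 1*(-16499)) = -14843 + (1/(-68*(-86) - 1045) + 16499) = -14843 + (1/(5848 - 1045) + 16499) = -14843 + (1/4803 + 16499) = -14843 + 79244698/4803 = 7953769/4803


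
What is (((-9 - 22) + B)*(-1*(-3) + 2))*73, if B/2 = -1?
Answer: -12045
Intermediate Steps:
B = -2 (B = 2*(-1) = -2)
(((-9 - 22) + B)*(-1*(-3) + 2))*73 = (((-9 - 22) - 2)*(-1*(-3) + 2))*73 = ((-31 - 2)*(3 + 2))*73 = -33*5*73 = -165*73 = -12045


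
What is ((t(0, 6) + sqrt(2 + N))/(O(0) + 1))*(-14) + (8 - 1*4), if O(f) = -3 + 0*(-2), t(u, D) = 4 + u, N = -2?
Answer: 32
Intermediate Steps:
O(f) = -3 (O(f) = -3 + 0 = -3)
((t(0, 6) + sqrt(2 + N))/(O(0) + 1))*(-14) + (8 - 1*4) = (((4 + 0) + sqrt(2 - 2))/(-3 + 1))*(-14) + (8 - 1*4) = ((4 + sqrt(0))/(-2))*(-14) + (8 - 4) = ((4 + 0)*(-1/2))*(-14) + 4 = (4*(-1/2))*(-14) + 4 = -2*(-14) + 4 = 28 + 4 = 32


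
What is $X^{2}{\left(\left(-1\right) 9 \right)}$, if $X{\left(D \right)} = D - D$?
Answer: $0$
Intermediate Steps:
$X{\left(D \right)} = 0$
$X^{2}{\left(\left(-1\right) 9 \right)} = 0^{2} = 0$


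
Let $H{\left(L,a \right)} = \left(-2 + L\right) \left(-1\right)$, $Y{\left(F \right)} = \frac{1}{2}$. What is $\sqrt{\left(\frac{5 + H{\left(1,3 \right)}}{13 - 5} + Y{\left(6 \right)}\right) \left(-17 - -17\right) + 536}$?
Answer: $2 \sqrt{134} \approx 23.152$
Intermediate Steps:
$Y{\left(F \right)} = \frac{1}{2}$
$H{\left(L,a \right)} = 2 - L$
$\sqrt{\left(\frac{5 + H{\left(1,3 \right)}}{13 - 5} + Y{\left(6 \right)}\right) \left(-17 - -17\right) + 536} = \sqrt{\left(\frac{5 + \left(2 - 1\right)}{13 - 5} + \frac{1}{2}\right) \left(-17 - -17\right) + 536} = \sqrt{\left(\frac{5 + \left(2 - 1\right)}{8} + \frac{1}{2}\right) \left(-17 + 17\right) + 536} = \sqrt{\left(\left(5 + 1\right) \frac{1}{8} + \frac{1}{2}\right) 0 + 536} = \sqrt{\left(6 \cdot \frac{1}{8} + \frac{1}{2}\right) 0 + 536} = \sqrt{\left(\frac{3}{4} + \frac{1}{2}\right) 0 + 536} = \sqrt{\frac{5}{4} \cdot 0 + 536} = \sqrt{0 + 536} = \sqrt{536} = 2 \sqrt{134}$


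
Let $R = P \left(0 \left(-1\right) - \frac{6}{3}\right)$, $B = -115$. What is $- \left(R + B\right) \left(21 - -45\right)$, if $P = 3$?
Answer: $7986$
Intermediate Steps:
$R = -6$ ($R = 3 \left(0 \left(-1\right) - \frac{6}{3}\right) = 3 \left(0 - 2\right) = 3 \left(-2\right) = -6$)
$- \left(R + B\right) \left(21 - -45\right) = - \left(-6 - 115\right) \left(21 - -45\right) = - \left(-121\right) \left(21 + 45\right) = - \left(-121\right) 66 = \left(-1\right) \left(-7986\right) = 7986$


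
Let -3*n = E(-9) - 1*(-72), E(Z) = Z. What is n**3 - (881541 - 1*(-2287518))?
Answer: -3178320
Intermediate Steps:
n = -21 (n = -(-9 - 1*(-72))/3 = -(-9 + 72)/3 = -1/3*63 = -21)
n**3 - (881541 - 1*(-2287518)) = (-21)**3 - (881541 - 1*(-2287518)) = -9261 - (881541 + 2287518) = -9261 - 1*3169059 = -9261 - 3169059 = -3178320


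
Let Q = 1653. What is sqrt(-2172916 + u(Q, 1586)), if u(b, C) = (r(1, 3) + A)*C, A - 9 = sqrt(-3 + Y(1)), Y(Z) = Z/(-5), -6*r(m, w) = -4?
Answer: sqrt(-485456550 + 285480*I*sqrt(5))/15 ≈ 0.96575 + 1468.9*I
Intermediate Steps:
r(m, w) = 2/3 (r(m, w) = -1/6*(-4) = 2/3)
Y(Z) = -Z/5 (Y(Z) = Z*(-1/5) = -Z/5)
A = 9 + 4*I*sqrt(5)/5 (A = 9 + sqrt(-3 - 1/5*1) = 9 + sqrt(-3 - 1/5) = 9 + sqrt(-16/5) = 9 + 4*I*sqrt(5)/5 ≈ 9.0 + 1.7889*I)
u(b, C) = C*(29/3 + 4*I*sqrt(5)/5) (u(b, C) = (2/3 + (9 + 4*I*sqrt(5)/5))*C = (29/3 + 4*I*sqrt(5)/5)*C = C*(29/3 + 4*I*sqrt(5)/5))
sqrt(-2172916 + u(Q, 1586)) = sqrt(-2172916 + (1/15)*1586*(145 + 12*I*sqrt(5))) = sqrt(-2172916 + (45994/3 + 6344*I*sqrt(5)/5)) = sqrt(-6472754/3 + 6344*I*sqrt(5)/5)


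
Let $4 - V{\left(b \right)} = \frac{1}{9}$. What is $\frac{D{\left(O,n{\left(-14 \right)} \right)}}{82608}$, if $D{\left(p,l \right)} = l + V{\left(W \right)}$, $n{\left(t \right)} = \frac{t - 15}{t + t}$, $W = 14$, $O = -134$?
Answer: $\frac{1241}{20817216} \approx 5.9614 \cdot 10^{-5}$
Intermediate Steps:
$V{\left(b \right)} = \frac{35}{9}$ ($V{\left(b \right)} = 4 - \frac{1}{9} = \frac{35}{9}$)
$n{\left(t \right)} = \frac{-15 + t}{2 t}$
$D{\left(p,l \right)} = \frac{35}{9} + l$ ($D{\left(p,l \right)} = l + \frac{35}{9} = \frac{35}{9} + l$)
$\frac{D{\left(O,n{\left(-14 \right)} \right)}}{82608} = \frac{\frac{35}{9} + \frac{-15 - 14}{2 \left(-14\right)}}{82608} = \left(\frac{35}{9} + \frac{1}{2} \left(- \frac{1}{14}\right) \left(-29\right)\right) \frac{1}{82608} = \left(\frac{35}{9} + \frac{29}{28}\right) \frac{1}{82608} = \frac{1241}{252} \cdot \frac{1}{82608} = \frac{1241}{20817216}$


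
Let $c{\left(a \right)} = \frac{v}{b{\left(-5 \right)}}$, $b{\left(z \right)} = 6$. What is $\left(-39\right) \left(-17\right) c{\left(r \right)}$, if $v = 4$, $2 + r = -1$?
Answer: $442$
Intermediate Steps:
$r = -3$ ($r = -2 - 1 = -3$)
$c{\left(a \right)} = \frac{2}{3}$ ($c{\left(a \right)} = \frac{4}{6} = 4 \cdot \frac{1}{6} = \frac{2}{3}$)
$\left(-39\right) \left(-17\right) c{\left(r \right)} = \left(-39\right) \left(-17\right) \frac{2}{3} = 663 \cdot \frac{2}{3} = 442$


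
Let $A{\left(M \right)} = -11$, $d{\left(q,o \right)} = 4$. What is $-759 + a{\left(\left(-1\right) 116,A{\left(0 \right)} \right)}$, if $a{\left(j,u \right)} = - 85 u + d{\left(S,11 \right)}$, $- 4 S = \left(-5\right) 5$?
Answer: $180$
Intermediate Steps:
$S = \frac{25}{4}$ ($S = - \frac{\left(-5\right) 5}{4} = \left(- \frac{1}{4}\right) \left(-25\right) = \frac{25}{4} \approx 6.25$)
$a{\left(j,u \right)} = 4 - 85 u$ ($a{\left(j,u \right)} = - 85 u + 4 = 4 - 85 u$)
$-759 + a{\left(\left(-1\right) 116,A{\left(0 \right)} \right)} = -759 + \left(4 - -935\right) = -759 + \left(4 + 935\right) = -759 + 939 = 180$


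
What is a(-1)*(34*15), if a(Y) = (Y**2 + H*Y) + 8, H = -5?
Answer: 7140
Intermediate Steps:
a(Y) = 8 + Y**2 - 5*Y (a(Y) = (Y**2 - 5*Y) + 8 = 8 + Y**2 - 5*Y)
a(-1)*(34*15) = (8 + (-1)**2 - 5*(-1))*(34*15) = (8 + 1 + 5)*510 = 14*510 = 7140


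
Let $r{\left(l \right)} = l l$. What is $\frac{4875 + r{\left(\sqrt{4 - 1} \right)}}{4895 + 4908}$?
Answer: $\frac{4878}{9803} \approx 0.4976$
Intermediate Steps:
$r{\left(l \right)} = l^{2}$
$\frac{4875 + r{\left(\sqrt{4 - 1} \right)}}{4895 + 4908} = \frac{4875 + \left(\sqrt{4 - 1}\right)^{2}}{4895 + 4908} = \frac{4875 + \left(\sqrt{3}\right)^{2}}{9803} = \left(4875 + 3\right) \frac{1}{9803} = 4878 \cdot \frac{1}{9803} = \frac{4878}{9803}$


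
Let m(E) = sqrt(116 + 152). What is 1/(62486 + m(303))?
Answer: 31243/1952249964 - sqrt(67)/1952249964 ≈ 1.5999e-5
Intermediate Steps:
m(E) = 2*sqrt(67) (m(E) = sqrt(268) = 2*sqrt(67))
1/(62486 + m(303)) = 1/(62486 + 2*sqrt(67))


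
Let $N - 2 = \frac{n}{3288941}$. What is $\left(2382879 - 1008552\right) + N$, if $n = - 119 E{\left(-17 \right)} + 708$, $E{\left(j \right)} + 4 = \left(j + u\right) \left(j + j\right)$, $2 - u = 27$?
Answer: $\frac{4520086826841}{3288941} \approx 1.3743 \cdot 10^{6}$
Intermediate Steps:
$u = -25$ ($u = 2 - 27 = -25$)
$E{\left(j \right)} = -4 + 2 j \left(-25 + j\right)$ ($E{\left(j \right)} = -4 + \left(j - 25\right) \left(j + j\right) = -4 + \left(-25 + j\right) 2 j = -4 + 2 j \left(-25 + j\right)$)
$n = -168748$ ($n = - 119 \left(-4 - -850 + 2 \left(-17\right)^{2}\right) + 708 = - 119 \left(-4 + 850 + 2 \cdot 289\right) + 708 = - 119 \left(-4 + 850 + 578\right) + 708 = \left(-119\right) 1424 + 708 = -169456 + 708 = -168748$)
$N = \frac{6409134}{3288941}$ ($N = 2 - \frac{168748}{3288941} = \frac{6409134}{3288941} \approx 1.9487$)
$\left(2382879 - 1008552\right) + N = \left(2382879 - 1008552\right) + \frac{6409134}{3288941} = 1374327 + \frac{6409134}{3288941} = \frac{4520086826841}{3288941}$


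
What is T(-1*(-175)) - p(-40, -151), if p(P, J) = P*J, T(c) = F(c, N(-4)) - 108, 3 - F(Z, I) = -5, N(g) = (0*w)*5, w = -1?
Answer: -6140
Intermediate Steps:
N(g) = 0 (N(g) = (0*(-1))*5 = 0*5 = 0)
F(Z, I) = 8 (F(Z, I) = 3 - 1*(-5) = 3 + 5 = 8)
T(c) = -100 (T(c) = 8 - 108 = -100)
p(P, J) = J*P
T(-1*(-175)) - p(-40, -151) = -100 - (-151)*(-40) = -100 - 1*6040 = -100 - 6040 = -6140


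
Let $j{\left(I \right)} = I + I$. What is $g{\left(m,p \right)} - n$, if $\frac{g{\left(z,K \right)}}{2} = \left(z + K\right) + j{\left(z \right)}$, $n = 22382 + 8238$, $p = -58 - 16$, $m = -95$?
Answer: $-31338$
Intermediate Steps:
$j{\left(I \right)} = 2 I$
$p = -74$ ($p = -58 - 16 = -74$)
$n = 30620$
$g{\left(z,K \right)} = 2 K + 6 z$ ($g{\left(z,K \right)} = 2 \left(\left(z + K\right) + 2 z\right) = 2 \left(\left(K + z\right) + 2 z\right) = 2 \left(K + 3 z\right) = 2 K + 6 z$)
$g{\left(m,p \right)} - n = \left(2 \left(-74\right) + 6 \left(-95\right)\right) - 30620 = \left(-148 - 570\right) - 30620 = -718 - 30620 = -31338$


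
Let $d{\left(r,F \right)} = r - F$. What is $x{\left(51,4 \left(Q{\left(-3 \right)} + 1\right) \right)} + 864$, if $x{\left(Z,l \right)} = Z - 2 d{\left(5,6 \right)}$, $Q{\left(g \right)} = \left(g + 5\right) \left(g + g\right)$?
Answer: $917$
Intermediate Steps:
$Q{\left(g \right)} = 2 g \left(5 + g\right)$ ($Q{\left(g \right)} = \left(5 + g\right) 2 g = 2 g \left(5 + g\right)$)
$x{\left(Z,l \right)} = 2 + Z$ ($x{\left(Z,l \right)} = Z - 2 \left(5 - 6\right) = Z - -2 = Z + 2 = 2 + Z$)
$x{\left(51,4 \left(Q{\left(-3 \right)} + 1\right) \right)} + 864 = \left(2 + 51\right) + 864 = 53 + 864 = 917$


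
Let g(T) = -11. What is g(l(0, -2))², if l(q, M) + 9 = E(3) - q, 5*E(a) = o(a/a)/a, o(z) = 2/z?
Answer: 121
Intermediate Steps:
E(a) = 2/(5*a) (E(a) = ((2/((a/a)))/a)/5 = ((2/1)/a)/5 = ((2*1)/a)/5 = (2/a)/5 = 2/(5*a))
l(q, M) = -133/15 - q (l(q, M) = -9 + ((⅖)/3 - q) = -9 + ((⅖)*(⅓) - q) = -9 + (2/15 - q) = -133/15 - q)
g(l(0, -2))² = (-11)² = 121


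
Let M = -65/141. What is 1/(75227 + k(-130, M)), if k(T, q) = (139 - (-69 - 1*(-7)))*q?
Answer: 47/3531314 ≈ 1.3309e-5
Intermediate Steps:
M = -65/141 (M = -65*1/141 = -65/141 ≈ -0.46099)
k(T, q) = 201*q (k(T, q) = (139 - (-69 + 7))*q = (139 - 1*(-62))*q = (139 + 62)*q = 201*q)
1/(75227 + k(-130, M)) = 1/(75227 + 201*(-65/141)) = 1/(75227 - 4355/47) = 1/(3531314/47) = 47/3531314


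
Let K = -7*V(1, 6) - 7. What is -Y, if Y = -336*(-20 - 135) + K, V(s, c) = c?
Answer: -52031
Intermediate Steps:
K = -49 (K = -7*6 - 7 = -42 - 7 = -49)
Y = 52031 (Y = -336*(-20 - 135) - 49 = -336*(-155) - 49 = 52080 - 49 = 52031)
-Y = -1*52031 = -52031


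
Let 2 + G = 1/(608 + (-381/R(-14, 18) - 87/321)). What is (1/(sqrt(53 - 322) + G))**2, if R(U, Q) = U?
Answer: 904676811025/(1900792 - 951145*I*sqrt(269))**2 ≈ -0.0035559 + 0.00087961*I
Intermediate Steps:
G = -1900792/951145 (G = -2 + 1/(608 + (-381/(-14) - 87/321)) = -2 + 1/(608 + (-381*(-1/14) - 87*1/321)) = -2 + 1/(608 + (381/14 - 29/107)) = -2 + 1/(608 + 40361/1498) = -2 + 1/(951145/1498) = -2 + 1498/951145 = -1900792/951145 ≈ -1.9984)
(1/(sqrt(53 - 322) + G))**2 = (1/(sqrt(53 - 322) - 1900792/951145))**2 = (1/(sqrt(-269) - 1900792/951145))**2 = (1/(I*sqrt(269) - 1900792/951145))**2 = (1/(-1900792/951145 + I*sqrt(269)))**2 = (-1900792/951145 + I*sqrt(269))**(-2)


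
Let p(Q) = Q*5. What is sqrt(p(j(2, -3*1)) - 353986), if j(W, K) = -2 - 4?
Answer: 4*I*sqrt(22126) ≈ 594.99*I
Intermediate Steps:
j(W, K) = -6
p(Q) = 5*Q
sqrt(p(j(2, -3*1)) - 353986) = sqrt(5*(-6) - 353986) = sqrt(-30 - 353986) = sqrt(-354016) = 4*I*sqrt(22126)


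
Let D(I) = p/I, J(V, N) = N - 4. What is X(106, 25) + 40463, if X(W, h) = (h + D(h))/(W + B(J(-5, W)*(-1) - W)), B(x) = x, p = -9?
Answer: 51590017/1275 ≈ 40463.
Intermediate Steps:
J(V, N) = -4 + N
D(I) = -9/I
X(W, h) = (h - 9/h)/(4 - W) (X(W, h) = (h - 9/h)/(W + ((-4 + W)*(-1) - W)) = (h - 9/h)/(W + ((4 - W) - W)) = (h - 9/h)/(W + (4 - 2*W)) = (h - 9/h)/(4 - W))
X(106, 25) + 40463 = (9 - 1*25²)/(25*(-4 + 106)) + 40463 = (1/25)*(9 - 1*625)/102 + 40463 = (1/25)*(1/102)*(9 - 625) + 40463 = (1/25)*(1/102)*(-616) + 40463 = -308/1275 + 40463 = 51590017/1275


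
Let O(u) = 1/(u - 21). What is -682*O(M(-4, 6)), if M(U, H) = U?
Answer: 682/25 ≈ 27.280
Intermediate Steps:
O(u) = 1/(-21 + u)
-682*O(M(-4, 6)) = -682/(-21 - 4) = -682/(-25) = -682*(-1/25) = 682/25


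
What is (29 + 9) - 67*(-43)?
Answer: 2919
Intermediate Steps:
(29 + 9) - 67*(-43) = 38 + 2881 = 2919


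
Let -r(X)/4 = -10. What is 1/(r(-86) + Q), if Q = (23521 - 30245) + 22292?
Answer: 1/15608 ≈ 6.4070e-5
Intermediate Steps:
r(X) = 40 (r(X) = -4*(-10) = 40)
Q = 15568 (Q = -6724 + 22292 = 15568)
1/(r(-86) + Q) = 1/(40 + 15568) = 1/15608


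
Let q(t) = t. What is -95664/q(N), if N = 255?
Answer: -31888/85 ≈ -375.15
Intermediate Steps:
-95664/q(N) = -95664/255 = -95664*1/255 = -31888/85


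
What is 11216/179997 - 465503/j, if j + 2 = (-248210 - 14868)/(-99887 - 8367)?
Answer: -4535254708572797/4191230145 ≈ -1.0821e+6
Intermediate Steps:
j = 23285/54127 (j = -2 + (-248210 - 14868)/(-99887 - 8367) = -2 - 263078/(-108254) = -2 - 263078*(-1/108254) = -2 + 131539/54127 = 23285/54127 ≈ 0.43019)
11216/179997 - 465503/j = 11216/179997 - 465503/23285/54127 = 11216*(1/179997) - 465503*54127/23285 = 11216/179997 - 25196280881/23285 = -4535254708572797/4191230145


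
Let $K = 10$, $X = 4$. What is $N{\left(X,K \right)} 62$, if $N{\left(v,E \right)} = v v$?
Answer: $992$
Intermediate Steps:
$N{\left(v,E \right)} = v^{2}$
$N{\left(X,K \right)} 62 = 4^{2} \cdot 62 = 16 \cdot 62 = 992$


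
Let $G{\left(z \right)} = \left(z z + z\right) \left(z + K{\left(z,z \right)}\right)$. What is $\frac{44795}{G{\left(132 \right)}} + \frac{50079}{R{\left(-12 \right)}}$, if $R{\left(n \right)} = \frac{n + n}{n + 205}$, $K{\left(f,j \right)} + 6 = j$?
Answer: $- \frac{912046512887}{2264724} \approx -4.0272 \cdot 10^{5}$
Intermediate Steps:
$K{\left(f,j \right)} = -6 + j$
$R{\left(n \right)} = \frac{2 n}{205 + n}$
$G{\left(z \right)} = \left(-6 + 2 z\right) \left(z + z^{2}\right)$ ($G{\left(z \right)} = \left(z z + z\right) \left(z + \left(-6 + z\right)\right) = \left(z^{2} + z\right) \left(-6 + 2 z\right) = \left(z + z^{2}\right) \left(-6 + 2 z\right) = \left(-6 + 2 z\right) \left(z + z^{2}\right)$)
$\frac{44795}{G{\left(132 \right)}} + \frac{50079}{R{\left(-12 \right)}} = \frac{44795}{2 \cdot 132 \left(-3 + 132^{2} - 264\right)} + \frac{50079}{2 \left(-12\right) \frac{1}{205 - 12}} = \frac{44795}{2 \cdot 132 \left(-3 + 17424 - 264\right)} + \frac{50079}{2 \left(-12\right) \frac{1}{193}} = \frac{44795}{2 \cdot 132 \cdot 17157} + \frac{50079}{2 \left(-12\right) \frac{1}{193}} = \frac{44795}{4529448} + \frac{50079}{- \frac{24}{193}} = 44795 \cdot \frac{1}{4529448} + 50079 \left(- \frac{193}{24}\right) = \frac{44795}{4529448} - \frac{3221749}{8} = - \frac{912046512887}{2264724}$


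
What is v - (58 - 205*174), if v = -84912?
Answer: -49300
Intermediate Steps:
v - (58 - 205*174) = -84912 - (58 - 205*174) = -84912 - (58 - 35670) = -84912 - 1*(-35612) = -84912 + 35612 = -49300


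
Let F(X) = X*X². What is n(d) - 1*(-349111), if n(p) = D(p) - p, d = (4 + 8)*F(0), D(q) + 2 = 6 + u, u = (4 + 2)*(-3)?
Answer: 349097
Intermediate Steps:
u = -18 (u = 6*(-3) = -18)
F(X) = X³
D(q) = -14 (D(q) = -2 + (6 - 18) = -2 - 12 = -14)
d = 0 (d = (4 + 8)*0³ = 12*0 = 0)
n(p) = -14 - p
n(d) - 1*(-349111) = (-14 - 1*0) - 1*(-349111) = (-14 + 0) + 349111 = -14 + 349111 = 349097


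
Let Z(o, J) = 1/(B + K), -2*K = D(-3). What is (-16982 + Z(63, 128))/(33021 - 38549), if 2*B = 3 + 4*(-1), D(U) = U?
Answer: 16981/5528 ≈ 3.0718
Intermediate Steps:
B = -½ (B = (3 + 4*(-1))/2 = (3 - 4)/2 = (½)*(-1) = -½ ≈ -0.50000)
K = 3/2 (K = -½*(-3) = 3/2 ≈ 1.5000)
Z(o, J) = 1 (Z(o, J) = 1/(-½ + 3/2) = 1/1 = 1)
(-16982 + Z(63, 128))/(33021 - 38549) = (-16982 + 1)/(33021 - 38549) = -16981/(-5528) = -16981*(-1/5528) = 16981/5528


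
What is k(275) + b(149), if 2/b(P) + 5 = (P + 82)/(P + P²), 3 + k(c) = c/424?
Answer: -43379081/15761352 ≈ -2.7522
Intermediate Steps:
k(c) = -3 + c/424
b(P) = 2/(-5 + (82 + P)/(P + P²)) (b(P) = 2/(-5 + (P + 82)/(P + P²)) = 2/(-5 + (82 + P)/(P + P²)))
k(275) + b(149) = (-3 + (1/424)*275) - 2*149*(1 + 149)/(-82 + 4*149 + 5*149²) = (-3 + 275/424) - 2*149*150/(-82 + 596 + 5*22201) = -997/424 - 2*149*150/(-82 + 596 + 111005) = -997/424 - 2*149*150/111519 = -997/424 - 2*149*1/111519*150 = -997/424 - 14900/37173 = -43379081/15761352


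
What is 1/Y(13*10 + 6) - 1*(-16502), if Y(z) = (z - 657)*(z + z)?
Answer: 2338531423/141712 ≈ 16502.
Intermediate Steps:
Y(z) = 2*z*(-657 + z) (Y(z) = (-657 + z)*(2*z) = 2*z*(-657 + z))
1/Y(13*10 + 6) - 1*(-16502) = 1/(2*(13*10 + 6)*(-657 + (13*10 + 6))) - 1*(-16502) = 1/(2*(130 + 6)*(-657 + (130 + 6))) + 16502 = 1/(2*136*(-657 + 136)) + 16502 = 1/(2*136*(-521)) + 16502 = 1/(-141712) + 16502 = -1/141712 + 16502 = 2338531423/141712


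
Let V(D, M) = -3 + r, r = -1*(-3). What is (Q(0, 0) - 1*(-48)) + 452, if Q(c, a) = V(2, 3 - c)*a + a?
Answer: 500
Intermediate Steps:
r = 3
V(D, M) = 0 (V(D, M) = -3 + 3 = 0)
Q(c, a) = a (Q(c, a) = 0*a + a = 0 + a = a)
(Q(0, 0) - 1*(-48)) + 452 = (0 - 1*(-48)) + 452 = (0 + 48) + 452 = 48 + 452 = 500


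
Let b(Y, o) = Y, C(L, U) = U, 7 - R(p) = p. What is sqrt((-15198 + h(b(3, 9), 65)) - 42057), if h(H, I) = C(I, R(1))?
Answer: 3*I*sqrt(6361) ≈ 239.27*I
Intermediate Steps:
R(p) = 7 - p
h(H, I) = 6 (h(H, I) = 7 - 1*1 = 7 - 1 = 6)
sqrt((-15198 + h(b(3, 9), 65)) - 42057) = sqrt((-15198 + 6) - 42057) = sqrt(-15192 - 42057) = sqrt(-57249) = 3*I*sqrt(6361)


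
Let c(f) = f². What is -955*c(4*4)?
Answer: -244480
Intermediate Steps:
-955*c(4*4) = -955*(4*4)² = -955*16² = -955*256 = -244480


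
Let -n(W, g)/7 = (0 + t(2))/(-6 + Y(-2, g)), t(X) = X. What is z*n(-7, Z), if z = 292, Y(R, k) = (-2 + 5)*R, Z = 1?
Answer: 1022/3 ≈ 340.67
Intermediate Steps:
Y(R, k) = 3*R
n(W, g) = 7/6 (n(W, g) = -7*(0 + 2)/(-6 + 3*(-2)) = -14/(-6 - 6) = -14/(-12) = -14*(-1)/12 = -7*(-⅙) = 7/6)
z*n(-7, Z) = 292*(7/6) = 1022/3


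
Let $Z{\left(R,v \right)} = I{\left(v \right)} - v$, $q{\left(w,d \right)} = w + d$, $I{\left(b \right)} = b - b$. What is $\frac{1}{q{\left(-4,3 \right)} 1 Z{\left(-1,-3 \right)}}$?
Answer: $- \frac{1}{3} \approx -0.33333$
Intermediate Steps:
$I{\left(b \right)} = 0$
$q{\left(w,d \right)} = d + w$
$Z{\left(R,v \right)} = - v$ ($Z{\left(R,v \right)} = 0 - v = - v$)
$\frac{1}{q{\left(-4,3 \right)} 1 Z{\left(-1,-3 \right)}} = \frac{1}{\left(3 - 4\right) 1 \left(\left(-1\right) \left(-3\right)\right)} = \frac{1}{\left(-1\right) 1 \cdot 3} = \frac{1}{\left(-1\right) 3} = \frac{1}{-3} = - \frac{1}{3}$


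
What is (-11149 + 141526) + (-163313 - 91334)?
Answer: -124270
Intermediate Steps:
(-11149 + 141526) + (-163313 - 91334) = 130377 - 254647 = -124270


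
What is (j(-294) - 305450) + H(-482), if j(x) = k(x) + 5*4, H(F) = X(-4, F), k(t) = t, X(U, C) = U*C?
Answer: -303796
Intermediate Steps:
X(U, C) = C*U
H(F) = -4*F (H(F) = F*(-4) = -4*F)
j(x) = 20 + x (j(x) = x + 5*4 = x + 20 = 20 + x)
(j(-294) - 305450) + H(-482) = ((20 - 294) - 305450) - 4*(-482) = (-274 - 305450) + 1928 = -305724 + 1928 = -303796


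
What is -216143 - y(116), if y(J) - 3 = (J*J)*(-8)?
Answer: -108498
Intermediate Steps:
y(J) = 3 - 8*J² (y(J) = 3 + (J*J)*(-8) = 3 + J²*(-8) = 3 - 8*J²)
-216143 - y(116) = -216143 - (3 - 8*116²) = -216143 - (3 - 8*13456) = -216143 - (3 - 107648) = -216143 - 1*(-107645) = -216143 + 107645 = -108498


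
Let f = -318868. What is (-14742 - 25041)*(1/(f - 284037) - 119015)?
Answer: 2854618764769008/602905 ≈ 4.7348e+9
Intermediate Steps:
(-14742 - 25041)*(1/(f - 284037) - 119015) = (-14742 - 25041)*(1/(-318868 - 284037) - 119015) = -39783*(1/(-602905) - 119015) = -39783*(-1/602905 - 119015) = -39783*(-71754738576/602905) = 2854618764769008/602905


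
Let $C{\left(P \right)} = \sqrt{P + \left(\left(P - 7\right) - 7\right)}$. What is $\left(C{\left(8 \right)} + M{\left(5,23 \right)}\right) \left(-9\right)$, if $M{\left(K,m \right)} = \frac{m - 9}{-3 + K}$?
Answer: $-63 - 9 \sqrt{2} \approx -75.728$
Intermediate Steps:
$M{\left(K,m \right)} = \frac{-9 + m}{-3 + K}$
$C{\left(P \right)} = \sqrt{-14 + 2 P}$ ($C{\left(P \right)} = \sqrt{P + \left(\left(-7 + P\right) - 7\right)} = \sqrt{P + \left(-14 + P\right)} = \sqrt{-14 + 2 P}$)
$\left(C{\left(8 \right)} + M{\left(5,23 \right)}\right) \left(-9\right) = \left(\sqrt{-14 + 2 \cdot 8} + \frac{-9 + 23}{-3 + 5}\right) \left(-9\right) = \left(\sqrt{-14 + 16} + \frac{1}{2} \cdot 14\right) \left(-9\right) = \left(\sqrt{2} + \frac{1}{2} \cdot 14\right) \left(-9\right) = \left(\sqrt{2} + 7\right) \left(-9\right) = \left(7 + \sqrt{2}\right) \left(-9\right) = -63 - 9 \sqrt{2}$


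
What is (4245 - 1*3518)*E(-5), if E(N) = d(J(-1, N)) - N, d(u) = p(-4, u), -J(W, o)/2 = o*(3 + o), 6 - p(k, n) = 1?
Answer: 7270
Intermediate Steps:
p(k, n) = 5 (p(k, n) = 6 - 1*1 = 6 - 1 = 5)
J(W, o) = -2*o*(3 + o)
d(u) = 5
E(N) = 5 - N
(4245 - 1*3518)*E(-5) = (4245 - 1*3518)*(5 - 1*(-5)) = (4245 - 3518)*(5 + 5) = 727*10 = 7270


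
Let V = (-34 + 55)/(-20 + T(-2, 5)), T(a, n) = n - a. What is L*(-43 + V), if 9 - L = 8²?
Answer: 31900/13 ≈ 2453.8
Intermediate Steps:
L = -55 (L = 9 - 1*8² = 9 - 1*64 = 9 - 64 = -55)
V = -21/13 (V = (-34 + 55)/(-20 + (5 - 1*(-2))) = 21/(-20 + (5 + 2)) = 21/(-20 + 7) = 21/(-13) = 21*(-1/13) = -21/13 ≈ -1.6154)
L*(-43 + V) = -55*(-43 - 21/13) = -55*(-580/13) = 31900/13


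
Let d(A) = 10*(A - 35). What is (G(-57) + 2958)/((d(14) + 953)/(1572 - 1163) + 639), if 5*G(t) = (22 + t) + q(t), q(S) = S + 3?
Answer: 6012709/1310470 ≈ 4.5882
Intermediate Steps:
d(A) = -350 + 10*A (d(A) = 10*(-35 + A) = -350 + 10*A)
q(S) = 3 + S
G(t) = 5 + 2*t/5 (G(t) = ((22 + t) + (3 + t))/5 = (25 + 2*t)/5 = 5 + 2*t/5)
(G(-57) + 2958)/((d(14) + 953)/(1572 - 1163) + 639) = ((5 + (2/5)*(-57)) + 2958)/(((-350 + 10*14) + 953)/(1572 - 1163) + 639) = ((5 - 114/5) + 2958)/(((-350 + 140) + 953)/409 + 639) = (-89/5 + 2958)/((-210 + 953)*(1/409) + 639) = 14701/(5*(743*(1/409) + 639)) = 14701/(5*(743/409 + 639)) = 14701/(5*(262094/409)) = (14701/5)*(409/262094) = 6012709/1310470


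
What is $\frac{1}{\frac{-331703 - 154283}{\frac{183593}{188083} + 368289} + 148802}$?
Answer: $\frac{34634541790}{5153643384583161} \approx 6.7204 \cdot 10^{-6}$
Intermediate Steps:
$\frac{1}{\frac{-331703 - 154283}{\frac{183593}{188083} + 368289} + 148802} = \frac{1}{- \frac{485986}{183593 \cdot \frac{1}{188083} + 368289} + 148802} = \frac{1}{- \frac{485986}{\frac{183593}{188083} + 368289} + 148802} = \frac{1}{- \frac{485986}{\frac{69269083580}{188083}} + 148802} = \frac{1}{\left(-485986\right) \frac{188083}{69269083580} + 148802} = \frac{1}{- \frac{45702852419}{34634541790} + 148802} = \frac{1}{\frac{5153643384583161}{34634541790}} = \frac{34634541790}{5153643384583161}$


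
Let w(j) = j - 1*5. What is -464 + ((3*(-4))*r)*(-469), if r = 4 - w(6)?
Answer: 16420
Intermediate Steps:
w(j) = -5 + j (w(j) = j - 5 = -5 + j)
r = 3 (r = 4 - (-5 + 6) = 4 - 1*1 = 4 - 1 = 3)
-464 + ((3*(-4))*r)*(-469) = -464 + ((3*(-4))*3)*(-469) = -464 - 12*3*(-469) = -464 - 36*(-469) = -464 + 16884 = 16420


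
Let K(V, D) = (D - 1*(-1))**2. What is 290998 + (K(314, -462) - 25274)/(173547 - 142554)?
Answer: 9019088261/30993 ≈ 2.9100e+5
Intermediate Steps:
K(V, D) = (1 + D)**2 (K(V, D) = (D + 1)**2 = (1 + D)**2)
290998 + (K(314, -462) - 25274)/(173547 - 142554) = 290998 + ((1 - 462)**2 - 25274)/(173547 - 142554) = 290998 + ((-461)**2 - 25274)/30993 = 290998 + (212521 - 25274)*(1/30993) = 290998 + 187247*(1/30993) = 290998 + 187247/30993 = 9019088261/30993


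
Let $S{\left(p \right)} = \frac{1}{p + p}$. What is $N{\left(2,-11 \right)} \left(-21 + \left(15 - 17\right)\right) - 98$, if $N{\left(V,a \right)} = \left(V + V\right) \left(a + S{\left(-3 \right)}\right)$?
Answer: $\frac{2788}{3} \approx 929.33$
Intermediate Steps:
$S{\left(p \right)} = \frac{1}{2 p}$
$N{\left(V,a \right)} = 2 V \left(- \frac{1}{6} + a\right)$ ($N{\left(V,a \right)} = \left(V + V\right) \left(a + \frac{1}{2 \left(-3\right)}\right) = 2 V \left(a + \frac{1}{2} \left(- \frac{1}{3}\right)\right) = 2 V \left(a - \frac{1}{6}\right) = 2 V \left(- \frac{1}{6} + a\right)$)
$N{\left(2,-11 \right)} \left(-21 + \left(15 - 17\right)\right) - 98 = \frac{1}{3} \cdot 2 \left(-1 + 6 \left(-11\right)\right) \left(-21 + \left(15 - 17\right)\right) - 98 = \frac{1}{3} \cdot 2 \left(-1 - 66\right) \left(-21 + \left(15 - 17\right)\right) - 98 = \frac{1}{3} \cdot 2 \left(-67\right) \left(-21 - 2\right) - 98 = \left(- \frac{134}{3}\right) \left(-23\right) - 98 = \frac{3082}{3} - 98 = \frac{2788}{3}$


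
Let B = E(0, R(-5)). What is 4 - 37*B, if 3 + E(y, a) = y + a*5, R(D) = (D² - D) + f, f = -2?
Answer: -5065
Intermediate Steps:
R(D) = -2 + D² - D (R(D) = (D² - D) - 2 = -2 + D² - D)
E(y, a) = -3 + y + 5*a (E(y, a) = -3 + (y + a*5) = -3 + (y + 5*a) = -3 + y + 5*a)
B = 137 (B = -3 + 0 + 5*(-2 + (-5)² - 1*(-5)) = -3 + 0 + 5*(-2 + 25 + 5) = -3 + 0 + 5*28 = -3 + 0 + 140 = 137)
4 - 37*B = 4 - 37*137 = 4 - 5069 = -5065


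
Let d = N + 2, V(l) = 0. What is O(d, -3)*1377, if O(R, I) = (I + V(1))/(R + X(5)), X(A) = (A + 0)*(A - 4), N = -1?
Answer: -1377/2 ≈ -688.50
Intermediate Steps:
X(A) = A*(-4 + A)
d = 1 (d = -1 + 2 = 1)
O(R, I) = I/(5 + R) (O(R, I) = (I + 0)/(R + 5*(-4 + 5)) = I/(R + 5*1) = I/(R + 5) = I/(5 + R))
O(d, -3)*1377 = -3/(5 + 1)*1377 = -3/6*1377 = -3*⅙*1377 = -½*1377 = -1377/2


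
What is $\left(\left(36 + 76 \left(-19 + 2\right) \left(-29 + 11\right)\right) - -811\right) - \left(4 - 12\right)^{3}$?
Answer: $24615$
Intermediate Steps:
$\left(\left(36 + 76 \left(-19 + 2\right) \left(-29 + 11\right)\right) - -811\right) - \left(4 - 12\right)^{3} = \left(\left(36 + 76 \left(\left(-17\right) \left(-18\right)\right)\right) + 811\right) - \left(4 - 12\right)^{3} = \left(\left(36 + 76 \cdot 306\right) + 811\right) - \left(-8\right)^{3} = \left(\left(36 + 23256\right) + 811\right) - -512 = \left(23292 + 811\right) + 512 = 24103 + 512 = 24615$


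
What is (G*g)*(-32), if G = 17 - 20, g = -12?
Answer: -1152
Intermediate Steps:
G = -3
(G*g)*(-32) = -3*(-12)*(-32) = 36*(-32) = -1152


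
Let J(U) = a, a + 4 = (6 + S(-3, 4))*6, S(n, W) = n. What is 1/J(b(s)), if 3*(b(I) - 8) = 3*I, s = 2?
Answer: 1/14 ≈ 0.071429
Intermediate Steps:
b(I) = 8 + I (b(I) = 8 + (3*I)/3 = 8 + I)
a = 14 (a = -4 + (6 - 3)*6 = -4 + 3*6 = -4 + 18 = 14)
J(U) = 14
1/J(b(s)) = 1/14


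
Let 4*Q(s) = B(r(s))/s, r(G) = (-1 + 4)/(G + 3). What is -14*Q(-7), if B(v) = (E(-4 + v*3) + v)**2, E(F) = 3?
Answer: 81/32 ≈ 2.5313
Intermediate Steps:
r(G) = 3/(3 + G)
B(v) = (3 + v)**2
Q(s) = (3 + 3/(3 + s))**2/(4*s) (Q(s) = ((3 + 3/(3 + s))**2/s)/4 = (3 + 3/(3 + s))**2/(4*s))
-14*Q(-7) = -63*(4 - 7)**2/(2*(-7)*(3 - 7)**2) = -63*(-1)*(-3)**2/(2*7*(-4)**2) = -63*(-1)*9/(2*7*16) = -14*(-81/448) = 81/32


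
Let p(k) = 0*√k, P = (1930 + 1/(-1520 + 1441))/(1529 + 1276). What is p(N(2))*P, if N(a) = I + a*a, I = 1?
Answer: 0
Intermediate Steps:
N(a) = 1 + a² (N(a) = 1 + a*a = 1 + a²)
P = 50823/73865 (P = (1930 + 1/(-79))/2805 = (1930 - 1/79)*(1/2805) = (152469/79)*(1/2805) = 50823/73865 ≈ 0.68805)
p(k) = 0
p(N(2))*P = 0*(50823/73865) = 0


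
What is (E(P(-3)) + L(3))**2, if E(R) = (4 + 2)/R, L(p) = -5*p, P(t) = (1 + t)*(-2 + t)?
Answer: 5184/25 ≈ 207.36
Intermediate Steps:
E(R) = 6/R
(E(P(-3)) + L(3))**2 = (6/(-2 + (-3)**2 - 1*(-3)) - 5*3)**2 = (6/(-2 + 9 + 3) - 15)**2 = (6/10 - 15)**2 = (6*(1/10) - 15)**2 = (3/5 - 15)**2 = (-72/5)**2 = 5184/25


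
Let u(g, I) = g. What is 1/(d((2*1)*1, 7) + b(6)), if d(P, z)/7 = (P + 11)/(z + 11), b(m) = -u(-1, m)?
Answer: 18/109 ≈ 0.16514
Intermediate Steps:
b(m) = 1 (b(m) = -1*(-1) = 1)
d(P, z) = 7*(11 + P)/(11 + z) (d(P, z) = 7*((P + 11)/(z + 11)) = 7*((11 + P)/(11 + z)) = 7*(11 + P)/(11 + z))
1/(d((2*1)*1, 7) + b(6)) = 1/(7*(11 + (2*1)*1)/(11 + 7) + 1) = 1/(7*(11 + 2*1)/18 + 1) = 1/(7*(1/18)*(11 + 2) + 1) = 1/(7*(1/18)*13 + 1) = 1/(91/18 + 1) = 1/(109/18) = 18/109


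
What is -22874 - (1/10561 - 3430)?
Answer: -205348085/10561 ≈ -19444.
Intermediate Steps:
-22874 - (1/10561 - 3430) = -22874 - 1*(-36224229/10561) = -22874 + 36224229/10561 = -205348085/10561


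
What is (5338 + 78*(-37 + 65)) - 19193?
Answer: -11671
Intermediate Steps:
(5338 + 78*(-37 + 65)) - 19193 = (5338 + 78*28) - 19193 = (5338 + 2184) - 19193 = 7522 - 19193 = -11671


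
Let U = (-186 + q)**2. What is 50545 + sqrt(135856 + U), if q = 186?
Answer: 50545 + 4*sqrt(8491) ≈ 50914.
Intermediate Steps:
U = 0 (U = (-186 + 186)**2 = 0**2 = 0)
50545 + sqrt(135856 + U) = 50545 + sqrt(135856 + 0) = 50545 + sqrt(135856) = 50545 + 4*sqrt(8491)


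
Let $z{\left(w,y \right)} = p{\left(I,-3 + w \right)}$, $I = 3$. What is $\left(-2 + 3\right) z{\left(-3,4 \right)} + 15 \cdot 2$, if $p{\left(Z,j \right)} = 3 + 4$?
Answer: $37$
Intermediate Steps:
$p{\left(Z,j \right)} = 7$
$z{\left(w,y \right)} = 7$
$\left(-2 + 3\right) z{\left(-3,4 \right)} + 15 \cdot 2 = \left(-2 + 3\right) 7 + 15 \cdot 2 = 1 \cdot 7 + 30 = 7 + 30 = 37$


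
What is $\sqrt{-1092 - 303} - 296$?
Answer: $-296 + 3 i \sqrt{155} \approx -296.0 + 37.35 i$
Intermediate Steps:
$\sqrt{-1092 - 303} - 296 = \sqrt{-1395} - 296 = 3 i \sqrt{155} - 296 = -296 + 3 i \sqrt{155}$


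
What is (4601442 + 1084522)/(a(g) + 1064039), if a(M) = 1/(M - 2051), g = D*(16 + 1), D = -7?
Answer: 12338541880/2308964629 ≈ 5.3438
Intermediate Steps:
g = -119 (g = -7*(16 + 1) = -7*17 = -119)
a(M) = 1/(-2051 + M)
(4601442 + 1084522)/(a(g) + 1064039) = (4601442 + 1084522)/(1/(-2051 - 119) + 1064039) = 5685964/(1/(-2170) + 1064039) = 5685964/(-1/2170 + 1064039) = 5685964/(2308964629/2170) = 5685964*(2170/2308964629) = 12338541880/2308964629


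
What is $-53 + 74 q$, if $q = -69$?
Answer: $-5159$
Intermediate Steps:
$-53 + 74 q = -53 + 74 \left(-69\right) = -53 - 5106 = -5159$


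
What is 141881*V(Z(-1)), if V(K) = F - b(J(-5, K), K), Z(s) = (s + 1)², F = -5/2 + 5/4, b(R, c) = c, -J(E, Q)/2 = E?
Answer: -709405/4 ≈ -1.7735e+5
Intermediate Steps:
J(E, Q) = -2*E
F = -5/4 (F = -5*½ + 5*(¼) = -5/2 + 5/4 = -5/4 ≈ -1.2500)
Z(s) = (1 + s)²
V(K) = -5/4 - K
141881*V(Z(-1)) = 141881*(-5/4 - (1 - 1)²) = 141881*(-5/4 - 1*0²) = 141881*(-5/4 - 1*0) = 141881*(-5/4 + 0) = 141881*(-5/4) = -709405/4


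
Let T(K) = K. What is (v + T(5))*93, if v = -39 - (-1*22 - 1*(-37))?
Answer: -4557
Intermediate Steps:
v = -54 (v = -39 - (-22 + 37) = -39 - 1*15 = -39 - 15 = -54)
(v + T(5))*93 = (-54 + 5)*93 = -49*93 = -4557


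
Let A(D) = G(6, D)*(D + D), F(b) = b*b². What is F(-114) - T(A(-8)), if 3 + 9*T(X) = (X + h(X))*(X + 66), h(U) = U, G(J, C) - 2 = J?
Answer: -13349765/9 ≈ -1.4833e+6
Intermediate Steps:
F(b) = b³
G(J, C) = 2 + J
A(D) = 16*D (A(D) = (2 + 6)*(D + D) = 8*(2*D) = 16*D)
T(X) = -⅓ + 2*X*(66 + X)/9 (T(X) = -⅓ + ((X + X)*(X + 66))/9 = -⅓ + ((2*X)*(66 + X))/9 = -⅓ + (2*X*(66 + X))/9 = -⅓ + 2*X*(66 + X)/9)
F(-114) - T(A(-8)) = (-114)³ - (-⅓ + 2*(16*(-8))²/9 + 44*(16*(-8))/3) = -1481544 - (-⅓ + (2/9)*(-128)² + (44/3)*(-128)) = -1481544 - (-⅓ + (2/9)*16384 - 5632/3) = -1481544 - (-⅓ + 32768/9 - 5632/3) = -1481544 - 1*15869/9 = -1481544 - 15869/9 = -13349765/9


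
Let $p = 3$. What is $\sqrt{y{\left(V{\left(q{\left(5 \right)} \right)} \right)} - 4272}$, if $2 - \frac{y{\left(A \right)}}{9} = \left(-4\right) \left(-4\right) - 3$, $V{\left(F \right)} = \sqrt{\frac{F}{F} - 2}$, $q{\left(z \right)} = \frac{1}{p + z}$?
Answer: $i \sqrt{4371} \approx 66.114 i$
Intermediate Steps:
$q{\left(z \right)} = \frac{1}{3 + z}$
$V{\left(F \right)} = i$ ($V{\left(F \right)} = \sqrt{1 - 2} = \sqrt{-1} = i$)
$y{\left(A \right)} = -99$ ($y{\left(A \right)} = 18 - 9 \left(\left(-4\right) \left(-4\right) - 3\right) = 18 - 9 \left(16 - 3\right) = 18 - 117 = -99$)
$\sqrt{y{\left(V{\left(q{\left(5 \right)} \right)} \right)} - 4272} = \sqrt{-99 - 4272} = \sqrt{-4371} = i \sqrt{4371}$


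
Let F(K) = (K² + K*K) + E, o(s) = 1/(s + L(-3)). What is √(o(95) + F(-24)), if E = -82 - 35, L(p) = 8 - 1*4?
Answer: √1127126/33 ≈ 32.172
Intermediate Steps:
L(p) = 4 (L(p) = 8 - 4 = 4)
o(s) = 1/(4 + s) (o(s) = 1/(s + 4) = 1/(4 + s))
E = -117
F(K) = -117 + 2*K² (F(K) = (K² + K*K) - 117 = (K² + K²) - 117 = 2*K² - 117 = -117 + 2*K²)
√(o(95) + F(-24)) = √(1/(4 + 95) + (-117 + 2*(-24)²)) = √(1/99 + (-117 + 2*576)) = √(1/99 + (-117 + 1152)) = √(1/99 + 1035) = √(102466/99) = √1127126/33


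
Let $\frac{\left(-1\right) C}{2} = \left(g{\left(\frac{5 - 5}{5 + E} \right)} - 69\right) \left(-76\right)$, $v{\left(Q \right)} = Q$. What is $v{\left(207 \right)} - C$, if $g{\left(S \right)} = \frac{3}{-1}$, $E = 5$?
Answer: $11151$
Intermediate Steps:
$g{\left(S \right)} = -3$ ($g{\left(S \right)} = 3 \left(-1\right) = -3$)
$C = -10944$ ($C = - 2 \left(-3 - 69\right) \left(-76\right) = - 2 \left(\left(-72\right) \left(-76\right)\right) = \left(-2\right) 5472 = -10944$)
$v{\left(207 \right)} - C = 207 - -10944 = 207 + 10944 = 11151$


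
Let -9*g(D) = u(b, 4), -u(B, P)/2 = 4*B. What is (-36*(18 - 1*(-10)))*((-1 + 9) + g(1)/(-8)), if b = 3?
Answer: -7728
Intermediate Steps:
u(B, P) = -8*B
g(D) = 8/3 (g(D) = -(-8)*3/9 = -⅑*(-24) = 8/3)
(-36*(18 - 1*(-10)))*((-1 + 9) + g(1)/(-8)) = (-36*(18 - 1*(-10)))*((-1 + 9) + (8/3)/(-8)) = (-36*(18 + 10))*(8 + (8/3)*(-⅛)) = (-36*28)*(8 - ⅓) = -1008*23/3 = -7728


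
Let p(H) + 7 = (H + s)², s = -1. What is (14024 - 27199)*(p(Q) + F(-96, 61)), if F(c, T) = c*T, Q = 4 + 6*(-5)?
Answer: 67640450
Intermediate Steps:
Q = -26 (Q = 4 - 30 = -26)
p(H) = -7 + (-1 + H)² (p(H) = -7 + (H - 1)² = -7 + (-1 + H)²)
F(c, T) = T*c
(14024 - 27199)*(p(Q) + F(-96, 61)) = (14024 - 27199)*((-7 + (-1 - 26)²) + 61*(-96)) = -13175*((-7 + (-27)²) - 5856) = -13175*((-7 + 729) - 5856) = -13175*(722 - 5856) = -13175*(-5134) = 67640450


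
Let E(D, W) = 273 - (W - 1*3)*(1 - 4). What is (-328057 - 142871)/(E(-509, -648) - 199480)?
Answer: 58866/25145 ≈ 2.3411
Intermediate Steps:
E(D, W) = 264 + 3*W (E(D, W) = 273 - (W - 3)*(-3) = 273 - (-3 + W)*(-3) = 273 - (9 - 3*W) = 273 + (-9 + 3*W) = 264 + 3*W)
(-328057 - 142871)/(E(-509, -648) - 199480) = (-328057 - 142871)/((264 + 3*(-648)) - 199480) = -470928/((264 - 1944) - 199480) = -470928/(-1680 - 199480) = -470928/(-201160) = -470928*(-1/201160) = 58866/25145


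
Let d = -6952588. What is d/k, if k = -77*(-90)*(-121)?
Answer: 3476294/419265 ≈ 8.2914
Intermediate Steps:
k = -838530 (k = 6930*(-121) = -838530)
d/k = -6952588/(-838530) = -6952588*(-1/838530) = 3476294/419265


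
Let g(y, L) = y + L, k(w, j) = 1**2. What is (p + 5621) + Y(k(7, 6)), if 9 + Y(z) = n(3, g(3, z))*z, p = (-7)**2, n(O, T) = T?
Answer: 5665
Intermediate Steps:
k(w, j) = 1
g(y, L) = L + y
p = 49
Y(z) = -9 + z*(3 + z) (Y(z) = -9 + (z + 3)*z = -9 + (3 + z)*z = -9 + z*(3 + z))
(p + 5621) + Y(k(7, 6)) = (49 + 5621) + (-9 + 1*(3 + 1)) = 5670 + (-9 + 1*4) = 5670 + (-9 + 4) = 5670 - 5 = 5665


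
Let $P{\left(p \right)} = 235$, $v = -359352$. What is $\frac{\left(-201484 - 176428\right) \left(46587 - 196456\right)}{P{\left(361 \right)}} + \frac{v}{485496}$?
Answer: $\frac{381905269086419}{1584605} \approx 2.4101 \cdot 10^{8}$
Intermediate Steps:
$\frac{\left(-201484 - 176428\right) \left(46587 - 196456\right)}{P{\left(361 \right)}} + \frac{v}{485496} = \frac{\left(-201484 - 176428\right) \left(46587 - 196456\right)}{235} - \frac{359352}{485496} = \left(-377912\right) \left(-149869\right) \frac{1}{235} - \frac{4991}{6743} = 56637293528 \cdot \frac{1}{235} - \frac{4991}{6743} = \frac{56637293528}{235} - \frac{4991}{6743} = \frac{381905269086419}{1584605}$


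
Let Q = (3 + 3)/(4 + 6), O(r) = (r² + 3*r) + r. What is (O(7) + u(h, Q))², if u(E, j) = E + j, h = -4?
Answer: 135424/25 ≈ 5417.0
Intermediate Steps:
O(r) = r² + 4*r
Q = ⅗ (Q = 6/10 = 6*(⅒) = ⅗ ≈ 0.60000)
(O(7) + u(h, Q))² = (7*(4 + 7) + (-4 + ⅗))² = (7*11 - 17/5)² = (77 - 17/5)² = (368/5)² = 135424/25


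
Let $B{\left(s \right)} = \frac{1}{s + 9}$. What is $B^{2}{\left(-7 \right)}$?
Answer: $\frac{1}{4} \approx 0.25$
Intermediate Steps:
$B{\left(s \right)} = \frac{1}{9 + s}$
$B^{2}{\left(-7 \right)} = \left(\frac{1}{9 - 7}\right)^{2} = \left(\frac{1}{2}\right)^{2} = \frac{1}{4}$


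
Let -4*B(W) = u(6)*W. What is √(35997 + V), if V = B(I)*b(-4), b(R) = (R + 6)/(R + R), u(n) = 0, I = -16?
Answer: 13*√213 ≈ 189.73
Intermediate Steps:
B(W) = 0 (B(W) = -0*W = -¼*0 = 0)
b(R) = (6 + R)/(2*R) (b(R) = (6 + R)/((2*R)) = (6 + R)*(1/(2*R)) = (6 + R)/(2*R))
V = 0 (V = 0*((½)*(6 - 4)/(-4)) = 0*((½)*(-¼)*2) = 0*(-¼) = 0)
√(35997 + V) = √(35997 + 0) = √35997 = 13*√213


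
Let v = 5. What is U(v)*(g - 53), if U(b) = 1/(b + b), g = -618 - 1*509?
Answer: -118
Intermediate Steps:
g = -1127 (g = -618 - 509 = -1127)
U(b) = 1/(2*b)
U(v)*(g - 53) = ((½)/5)*(-1127 - 53) = ((½)*(⅕))*(-1180) = (⅒)*(-1180) = -118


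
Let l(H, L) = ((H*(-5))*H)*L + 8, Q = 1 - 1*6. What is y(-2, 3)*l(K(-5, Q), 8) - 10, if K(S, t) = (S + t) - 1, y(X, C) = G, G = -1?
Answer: 4822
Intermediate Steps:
y(X, C) = -1
Q = -5 (Q = 1 - 6 = -5)
K(S, t) = -1 + S + t
l(H, L) = 8 - 5*L*H² (l(H, L) = ((-5*H)*H)*L + 8 = (-5*H²)*L + 8 = -5*L*H² + 8 = 8 - 5*L*H²)
y(-2, 3)*l(K(-5, Q), 8) - 10 = -(8 - 5*8*(-1 - 5 - 5)²) - 10 = -(8 - 5*8*(-11)²) - 10 = -(8 - 5*8*121) - 10 = -(8 - 4840) - 10 = -1*(-4832) - 10 = 4832 - 10 = 4822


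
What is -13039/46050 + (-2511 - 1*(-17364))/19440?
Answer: 4783361/9946800 ≈ 0.48089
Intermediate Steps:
-13039/46050 + (-2511 - 1*(-17364))/19440 = -13039*1/46050 + (-2511 + 17364)*(1/19440) = -13039/46050 + 14853*(1/19440) = -13039/46050 + 4951/6480 = 4783361/9946800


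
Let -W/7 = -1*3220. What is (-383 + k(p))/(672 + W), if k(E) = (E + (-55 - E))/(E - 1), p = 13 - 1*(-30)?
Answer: -16141/974904 ≈ -0.016557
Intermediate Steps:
p = 43 (p = 13 + 30 = 43)
k(E) = -55/(-1 + E)
W = 22540 (W = -(-7)*3220 = -7*(-3220) = 22540)
(-383 + k(p))/(672 + W) = (-383 - 55/(-1 + 43))/(672 + 22540) = (-383 - 55/42)/23212 = (-383 - 55*1/42)*(1/23212) = (-383 - 55/42)*(1/23212) = -16141/42*1/23212 = -16141/974904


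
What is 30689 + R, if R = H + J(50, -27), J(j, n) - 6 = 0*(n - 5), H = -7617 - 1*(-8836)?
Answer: 31914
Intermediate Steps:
H = 1219 (H = -7617 + 8836 = 1219)
J(j, n) = 6 (J(j, n) = 6 + 0*(n - 5) = 6 + 0*(-5 + n) = 6 + 0 = 6)
R = 1225 (R = 1219 + 6 = 1225)
30689 + R = 30689 + 1225 = 31914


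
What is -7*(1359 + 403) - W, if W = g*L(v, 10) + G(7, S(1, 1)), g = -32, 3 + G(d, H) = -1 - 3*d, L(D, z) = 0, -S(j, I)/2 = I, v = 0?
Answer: -12309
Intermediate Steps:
S(j, I) = -2*I
G(d, H) = -4 - 3*d (G(d, H) = -3 + (-1 - 3*d) = -4 - 3*d)
W = -25 (W = -32*0 + (-4 - 3*7) = 0 + (-4 - 21) = 0 - 25 = -25)
-7*(1359 + 403) - W = -7*(1359 + 403) - 1*(-25) = -7*1762 + 25 = -12334 + 25 = -12309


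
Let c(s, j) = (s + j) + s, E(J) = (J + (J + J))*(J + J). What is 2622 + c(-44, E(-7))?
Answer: 2828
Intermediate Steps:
E(J) = 6*J**2 (E(J) = (J + 2*J)*(2*J) = (3*J)*(2*J) = 6*J**2)
c(s, j) = j + 2*s (c(s, j) = (j + s) + s = j + 2*s)
2622 + c(-44, E(-7)) = 2622 + (6*(-7)**2 + 2*(-44)) = 2622 + (6*49 - 88) = 2622 + (294 - 88) = 2622 + 206 = 2828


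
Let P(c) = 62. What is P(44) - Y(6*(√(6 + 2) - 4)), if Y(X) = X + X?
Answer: 110 - 24*√2 ≈ 76.059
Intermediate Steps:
Y(X) = 2*X
P(44) - Y(6*(√(6 + 2) - 4)) = 62 - 2*6*(√(6 + 2) - 4) = 62 - 2*6*(√8 - 4) = 62 - 2*6*(2*√2 - 4) = 62 - 2*6*(-4 + 2*√2) = 62 - 2*(-24 + 12*√2) = 62 - (-48 + 24*√2) = 62 + (48 - 24*√2) = 110 - 24*√2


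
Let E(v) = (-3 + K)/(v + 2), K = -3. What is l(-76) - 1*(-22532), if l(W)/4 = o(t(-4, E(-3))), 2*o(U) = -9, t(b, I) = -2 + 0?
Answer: 22514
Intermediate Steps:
E(v) = -6/(2 + v) (E(v) = (-3 - 3)/(v + 2) = -6/(2 + v))
t(b, I) = -2
o(U) = -9/2 (o(U) = (½)*(-9) = -9/2)
l(W) = -18 (l(W) = 4*(-9/2) = -18)
l(-76) - 1*(-22532) = -18 - 1*(-22532) = -18 + 22532 = 22514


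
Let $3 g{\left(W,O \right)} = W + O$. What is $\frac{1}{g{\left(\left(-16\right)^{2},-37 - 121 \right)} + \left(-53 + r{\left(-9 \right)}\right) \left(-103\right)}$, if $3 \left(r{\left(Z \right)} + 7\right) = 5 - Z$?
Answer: $\frac{1}{5732} \approx 0.00017446$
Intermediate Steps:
$r{\left(Z \right)} = - \frac{16}{3} - \frac{Z}{3}$ ($r{\left(Z \right)} = -7 + \frac{5 - Z}{3} = -7 - \left(- \frac{5}{3} + \frac{Z}{3}\right) = - \frac{16}{3} - \frac{Z}{3}$)
$g{\left(W,O \right)} = \frac{O}{3} + \frac{W}{3}$ ($g{\left(W,O \right)} = \frac{W + O}{3} = \frac{O + W}{3} = \frac{O}{3} + \frac{W}{3}$)
$\frac{1}{g{\left(\left(-16\right)^{2},-37 - 121 \right)} + \left(-53 + r{\left(-9 \right)}\right) \left(-103\right)} = \frac{1}{\left(\frac{-37 - 121}{3} + \frac{\left(-16\right)^{2}}{3}\right) + \left(-53 - \frac{7}{3}\right) \left(-103\right)} = \frac{1}{\left(\frac{-37 - 121}{3} + \frac{1}{3} \cdot 256\right) + \left(-53 + \left(- \frac{16}{3} + 3\right)\right) \left(-103\right)} = \frac{1}{\left(\frac{1}{3} \left(-158\right) + \frac{256}{3}\right) + \left(-53 - \frac{7}{3}\right) \left(-103\right)} = \frac{1}{\left(- \frac{158}{3} + \frac{256}{3}\right) - - \frac{17098}{3}} = \frac{1}{\frac{98}{3} + \frac{17098}{3}} = \frac{1}{5732}$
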